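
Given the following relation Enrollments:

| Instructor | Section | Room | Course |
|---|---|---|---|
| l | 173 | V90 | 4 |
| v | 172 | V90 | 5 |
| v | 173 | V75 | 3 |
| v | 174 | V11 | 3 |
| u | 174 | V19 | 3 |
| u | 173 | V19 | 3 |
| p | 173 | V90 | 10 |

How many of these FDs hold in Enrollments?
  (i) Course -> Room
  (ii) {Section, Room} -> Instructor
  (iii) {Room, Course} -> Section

0

(i) Course -> Room: Course=3: 4 rows → Room takes values {V75, V11, V19} — violation — fails.
(ii) {Section, Room} -> Instructor: (Section=173, Room=V90): 2 rows → Instructor takes values {l, p} — violation — fails.
(iii) {Room, Course} -> Section: (Room=V19, Course=3): 2 rows → Section takes values {174, 173} — violation — fails.
None of the 3 dependencies hold.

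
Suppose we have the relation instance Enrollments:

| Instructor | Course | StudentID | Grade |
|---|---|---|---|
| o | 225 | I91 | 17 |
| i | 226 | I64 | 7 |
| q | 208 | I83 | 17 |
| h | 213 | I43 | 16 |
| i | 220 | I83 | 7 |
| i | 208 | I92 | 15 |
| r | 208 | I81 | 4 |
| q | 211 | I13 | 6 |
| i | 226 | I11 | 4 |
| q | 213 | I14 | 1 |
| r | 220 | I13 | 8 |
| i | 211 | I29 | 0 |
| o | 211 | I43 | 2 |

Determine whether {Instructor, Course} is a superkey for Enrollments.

Two distinct rows share (Instructor=i, Course=226), so {Instructor, Course} does not determine every attribute — not a superkey.

No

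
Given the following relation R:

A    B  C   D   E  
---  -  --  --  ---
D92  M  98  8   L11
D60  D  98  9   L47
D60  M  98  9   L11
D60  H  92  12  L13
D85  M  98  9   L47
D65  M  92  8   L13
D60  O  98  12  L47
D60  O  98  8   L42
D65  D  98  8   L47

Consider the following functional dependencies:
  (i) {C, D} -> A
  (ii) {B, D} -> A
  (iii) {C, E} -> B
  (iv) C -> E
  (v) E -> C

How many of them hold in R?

(i) {C, D} -> A: (C=98, D=8): 3 rows → A takes values {D92, D60, D65} — violation; (C=98, D=9): 3 rows → A takes values {D60, D85} — violation — fails.
(ii) {B, D} -> A: (B=M, D=8): 2 rows → A takes values {D92, D65} — violation; (B=M, D=9): 2 rows → A takes values {D60, D85} — violation — fails.
(iii) {C, E} -> B: (C=98, E=L47): 4 rows → B takes values {D, M, O} — violation; (C=92, E=L13): 2 rows → B takes values {H, M} — violation — fails.
(iv) C -> E: C=98: 7 rows → E takes values {L11, L47, L42} — violation — fails.
(v) E -> C: every LHS value maps to a single RHS value — holds.
1 of the 5 dependencies holds.

1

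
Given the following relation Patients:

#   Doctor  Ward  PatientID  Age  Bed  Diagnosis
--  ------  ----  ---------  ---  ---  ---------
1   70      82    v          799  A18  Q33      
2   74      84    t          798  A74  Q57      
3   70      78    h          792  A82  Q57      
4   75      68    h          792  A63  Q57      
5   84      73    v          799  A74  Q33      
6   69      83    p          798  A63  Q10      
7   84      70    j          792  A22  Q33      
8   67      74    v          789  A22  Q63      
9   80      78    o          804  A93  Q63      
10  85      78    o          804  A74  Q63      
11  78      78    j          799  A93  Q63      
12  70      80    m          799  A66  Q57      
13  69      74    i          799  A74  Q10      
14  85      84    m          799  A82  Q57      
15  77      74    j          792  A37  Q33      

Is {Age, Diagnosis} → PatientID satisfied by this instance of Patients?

(Age=799, Diagnosis=Q33): rows 1, 5 → PatientID = v, v ✓
(Age=798, Diagnosis=Q57): row 2 → PatientID = t ✓
(Age=792, Diagnosis=Q57): rows 3, 4 → PatientID = h, h ✓
(Age=798, Diagnosis=Q10): row 6 → PatientID = p ✓
(Age=792, Diagnosis=Q33): rows 7, 15 → PatientID = j, j ✓
(Age=789, Diagnosis=Q63): row 8 → PatientID = v ✓
(Age=804, Diagnosis=Q63): rows 9, 10 → PatientID = o, o ✓
(Age=799, Diagnosis=Q63): row 11 → PatientID = j ✓
(Age=799, Diagnosis=Q57): rows 12, 14 → PatientID = m, m ✓
(Age=799, Diagnosis=Q10): row 13 → PatientID = i ✓
Every {Age, Diagnosis} value is associated with a single PatientID value, so {Age, Diagnosis} → PatientID holds.

Yes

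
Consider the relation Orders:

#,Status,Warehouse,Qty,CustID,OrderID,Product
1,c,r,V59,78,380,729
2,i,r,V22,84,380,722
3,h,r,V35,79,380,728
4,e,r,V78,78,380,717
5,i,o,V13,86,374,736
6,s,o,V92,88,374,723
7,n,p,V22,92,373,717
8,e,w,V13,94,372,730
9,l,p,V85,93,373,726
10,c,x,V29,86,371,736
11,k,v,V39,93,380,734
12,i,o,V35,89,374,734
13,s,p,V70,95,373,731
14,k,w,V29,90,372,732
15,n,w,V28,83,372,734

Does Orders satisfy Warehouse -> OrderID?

Warehouse=r: rows 1, 2, 3, 4 → OrderID = 380, 380, 380, 380 ✓
Warehouse=o: rows 5, 6, 12 → OrderID = 374, 374, 374 ✓
Warehouse=p: rows 7, 9, 13 → OrderID = 373, 373, 373 ✓
Warehouse=w: rows 8, 14, 15 → OrderID = 372, 372, 372 ✓
Warehouse=x: row 10 → OrderID = 371 ✓
Warehouse=v: row 11 → OrderID = 380 ✓
Every Warehouse value is associated with a single OrderID value, so Warehouse -> OrderID holds.

Yes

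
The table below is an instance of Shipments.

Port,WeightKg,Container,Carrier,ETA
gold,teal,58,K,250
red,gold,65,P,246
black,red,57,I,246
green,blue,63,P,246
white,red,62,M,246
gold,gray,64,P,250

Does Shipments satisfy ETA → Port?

No

ETA=250: 2 rows → Port = gold, gold ✓
ETA=246: 4 rows → Port takes values {red, black, green, white} — violation
Two rows agree on ETA but differ on Port, so ETA → Port does not hold.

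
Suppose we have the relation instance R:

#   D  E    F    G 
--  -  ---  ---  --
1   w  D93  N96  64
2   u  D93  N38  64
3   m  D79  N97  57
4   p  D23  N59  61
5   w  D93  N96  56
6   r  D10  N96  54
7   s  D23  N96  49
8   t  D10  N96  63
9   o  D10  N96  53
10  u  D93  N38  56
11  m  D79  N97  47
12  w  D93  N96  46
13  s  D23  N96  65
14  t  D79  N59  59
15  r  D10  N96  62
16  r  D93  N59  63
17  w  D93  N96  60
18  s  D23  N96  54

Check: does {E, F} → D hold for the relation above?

(E=D93, F=N96): rows 1, 5, 12, 17 → D = w, w, w, w ✓
(E=D93, F=N38): rows 2, 10 → D = u, u ✓
(E=D79, F=N97): rows 3, 11 → D = m, m ✓
(E=D23, F=N59): row 4 → D = p ✓
(E=D10, F=N96): rows 6, 8, 9, 15 → D takes values {r, t, o} — violation
(E=D23, F=N96): rows 7, 13, 18 → D = s, s, s ✓
(E=D79, F=N59): row 14 → D = t ✓
(E=D93, F=N59): row 16 → D = r ✓
Two rows agree on {E, F} but differ on D, so {E, F} → D does not hold.

No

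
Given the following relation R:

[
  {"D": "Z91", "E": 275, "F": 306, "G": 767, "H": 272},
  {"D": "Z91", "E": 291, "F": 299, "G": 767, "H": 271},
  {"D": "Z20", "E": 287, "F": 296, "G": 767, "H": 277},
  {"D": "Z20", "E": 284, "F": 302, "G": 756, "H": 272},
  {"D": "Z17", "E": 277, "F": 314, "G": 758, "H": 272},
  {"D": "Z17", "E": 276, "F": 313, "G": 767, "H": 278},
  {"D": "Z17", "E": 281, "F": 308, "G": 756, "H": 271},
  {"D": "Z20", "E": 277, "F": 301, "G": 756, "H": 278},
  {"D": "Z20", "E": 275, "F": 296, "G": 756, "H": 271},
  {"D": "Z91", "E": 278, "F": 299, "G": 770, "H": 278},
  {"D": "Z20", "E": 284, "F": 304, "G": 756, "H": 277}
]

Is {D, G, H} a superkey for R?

All 11 rows have distinct {D, G, H} values, so {D, G, H} → (all attributes) holds and {D, G, H} is a superkey.

Yes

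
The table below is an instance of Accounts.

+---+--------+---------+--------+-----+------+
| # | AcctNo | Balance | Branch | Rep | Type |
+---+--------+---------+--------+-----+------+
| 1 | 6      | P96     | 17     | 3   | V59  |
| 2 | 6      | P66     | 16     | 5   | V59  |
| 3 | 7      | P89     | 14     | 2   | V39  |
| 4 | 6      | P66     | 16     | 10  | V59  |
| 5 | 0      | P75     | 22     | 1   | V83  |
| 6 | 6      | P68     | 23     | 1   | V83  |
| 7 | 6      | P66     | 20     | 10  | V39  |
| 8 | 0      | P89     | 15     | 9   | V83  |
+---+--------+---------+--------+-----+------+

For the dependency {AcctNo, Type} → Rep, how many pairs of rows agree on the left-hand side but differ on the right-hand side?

(AcctNo=6, Type=V59): violating pairs (1,2), (1,4), (2,4) — 3 pairs.
(AcctNo=0, Type=V83): violating pairs (5,8) — 1 pair.

4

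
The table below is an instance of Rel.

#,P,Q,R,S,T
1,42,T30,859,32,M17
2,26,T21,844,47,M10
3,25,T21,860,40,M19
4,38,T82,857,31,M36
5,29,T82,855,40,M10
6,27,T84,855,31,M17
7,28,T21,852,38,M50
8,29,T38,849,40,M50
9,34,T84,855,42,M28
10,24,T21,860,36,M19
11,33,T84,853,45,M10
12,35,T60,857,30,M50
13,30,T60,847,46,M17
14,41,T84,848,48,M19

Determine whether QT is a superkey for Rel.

No

Rows 3 and 10 have the same QT value (Q=T21, T=M19) but are distinct tuples, so QT does not determine every attribute — not a superkey.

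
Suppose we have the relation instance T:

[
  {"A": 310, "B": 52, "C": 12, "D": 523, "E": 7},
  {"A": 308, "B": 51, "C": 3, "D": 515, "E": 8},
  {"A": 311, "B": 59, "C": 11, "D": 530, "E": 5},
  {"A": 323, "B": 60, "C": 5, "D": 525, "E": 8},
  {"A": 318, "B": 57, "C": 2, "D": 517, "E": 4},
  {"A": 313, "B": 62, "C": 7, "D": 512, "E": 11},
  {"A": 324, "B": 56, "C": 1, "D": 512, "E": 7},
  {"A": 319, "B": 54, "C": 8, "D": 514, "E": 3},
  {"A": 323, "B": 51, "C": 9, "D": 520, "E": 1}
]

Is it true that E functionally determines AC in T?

E=7: 2 rows → {A,C} takes values {(310, 12), (324, 1)} — violation
E=8: 2 rows → {A,C} takes values {(308, 3), (323, 5)} — violation
E=5: 1 row → {A,C} = (311, 11) ✓
E=4: 1 row → {A,C} = (318, 2) ✓
E=11: 1 row → {A,C} = (313, 7) ✓
E=3: 1 row → {A,C} = (319, 8) ✓
E=1: 1 row → {A,C} = (323, 9) ✓
Two rows agree on E but differ on AC, so E -> AC does not hold.

No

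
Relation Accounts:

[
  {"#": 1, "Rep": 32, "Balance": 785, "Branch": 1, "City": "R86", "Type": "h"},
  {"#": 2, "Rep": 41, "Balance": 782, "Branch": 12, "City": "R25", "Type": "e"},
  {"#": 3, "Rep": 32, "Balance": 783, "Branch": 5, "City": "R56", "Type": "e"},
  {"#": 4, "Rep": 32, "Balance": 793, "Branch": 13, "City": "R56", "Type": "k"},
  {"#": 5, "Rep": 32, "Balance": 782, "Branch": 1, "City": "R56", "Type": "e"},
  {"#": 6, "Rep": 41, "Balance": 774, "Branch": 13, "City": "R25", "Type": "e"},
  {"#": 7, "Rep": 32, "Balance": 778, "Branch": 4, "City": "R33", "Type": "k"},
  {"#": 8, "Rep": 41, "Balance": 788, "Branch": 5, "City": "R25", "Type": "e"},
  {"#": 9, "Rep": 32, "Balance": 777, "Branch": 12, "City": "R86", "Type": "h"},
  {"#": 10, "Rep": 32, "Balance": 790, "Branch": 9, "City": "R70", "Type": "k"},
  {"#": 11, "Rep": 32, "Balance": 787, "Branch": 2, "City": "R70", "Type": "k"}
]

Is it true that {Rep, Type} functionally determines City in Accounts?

(Rep=32, Type=h): rows 1, 9 → City = R86, R86 ✓
(Rep=41, Type=e): rows 2, 6, 8 → City = R25, R25, R25 ✓
(Rep=32, Type=e): rows 3, 5 → City = R56, R56 ✓
(Rep=32, Type=k): rows 4, 7, 10, 11 → City takes values {R56, R33, R70} — violation
Two rows agree on {Rep, Type} but differ on City, so {Rep, Type} → City does not hold.

No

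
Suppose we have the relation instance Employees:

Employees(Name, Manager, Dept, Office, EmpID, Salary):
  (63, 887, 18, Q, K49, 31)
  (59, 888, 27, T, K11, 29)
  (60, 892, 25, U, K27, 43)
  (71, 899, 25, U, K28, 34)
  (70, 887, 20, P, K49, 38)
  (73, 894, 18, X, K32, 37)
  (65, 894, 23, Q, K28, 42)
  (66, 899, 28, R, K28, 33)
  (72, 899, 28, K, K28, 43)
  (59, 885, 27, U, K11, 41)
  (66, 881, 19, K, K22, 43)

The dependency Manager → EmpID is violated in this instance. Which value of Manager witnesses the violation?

Manager=887: 2 rows → EmpID = K49, K49 ✓
Manager=888: 1 row → EmpID = K11 ✓
Manager=892: 1 row → EmpID = K27 ✓
Manager=899: 3 rows → EmpID = K28, K28, K28 ✓
Manager=894: 2 rows → EmpID takes values {K32, K28} — violation
Manager=885: 1 row → EmpID = K11 ✓
Manager=881: 1 row → EmpID = K22 ✓
The only Manager value with inconsistent EmpID is Manager=894.

894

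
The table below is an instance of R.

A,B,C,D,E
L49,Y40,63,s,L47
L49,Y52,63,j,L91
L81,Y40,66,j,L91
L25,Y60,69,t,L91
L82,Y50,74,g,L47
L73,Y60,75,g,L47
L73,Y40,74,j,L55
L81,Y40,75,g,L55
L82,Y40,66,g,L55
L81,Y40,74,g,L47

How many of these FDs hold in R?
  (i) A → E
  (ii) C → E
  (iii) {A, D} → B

(i) A → E: A=L49: 2 rows → E takes values {L47, L91} — violation; A=L81: 3 rows → E takes values {L91, L55, L47} — violation; A=L82: 2 rows → E takes values {L47, L55} — violation; A=L73: 2 rows → E takes values {L47, L55} — violation — fails.
(ii) C → E: C=63: 2 rows → E takes values {L47, L91} — violation; C=66: 2 rows → E takes values {L91, L55} — violation; C=74: 3 rows → E takes values {L47, L55} — violation; C=75: 2 rows → E takes values {L47, L55} — violation — fails.
(iii) {A, D} → B: (A=L82, D=g): 2 rows → B takes values {Y50, Y40} — violation — fails.
None of the 3 dependencies hold.

0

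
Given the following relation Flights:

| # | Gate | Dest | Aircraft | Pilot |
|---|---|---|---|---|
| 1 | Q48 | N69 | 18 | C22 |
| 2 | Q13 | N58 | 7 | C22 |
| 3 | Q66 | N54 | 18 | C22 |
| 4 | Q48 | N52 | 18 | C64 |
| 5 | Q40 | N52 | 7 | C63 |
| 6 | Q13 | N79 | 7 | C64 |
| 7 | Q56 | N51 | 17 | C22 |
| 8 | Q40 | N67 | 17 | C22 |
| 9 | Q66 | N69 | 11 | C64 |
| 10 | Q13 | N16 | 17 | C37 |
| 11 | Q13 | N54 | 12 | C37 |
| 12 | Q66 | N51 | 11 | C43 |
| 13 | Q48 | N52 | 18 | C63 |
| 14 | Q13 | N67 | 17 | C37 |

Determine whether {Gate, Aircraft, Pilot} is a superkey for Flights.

Rows 10 and 14 have the same {Gate, Aircraft, Pilot} value (Gate=Q13, Aircraft=17, Pilot=C37) but are distinct tuples, so {Gate, Aircraft, Pilot} does not determine every attribute — not a superkey.

No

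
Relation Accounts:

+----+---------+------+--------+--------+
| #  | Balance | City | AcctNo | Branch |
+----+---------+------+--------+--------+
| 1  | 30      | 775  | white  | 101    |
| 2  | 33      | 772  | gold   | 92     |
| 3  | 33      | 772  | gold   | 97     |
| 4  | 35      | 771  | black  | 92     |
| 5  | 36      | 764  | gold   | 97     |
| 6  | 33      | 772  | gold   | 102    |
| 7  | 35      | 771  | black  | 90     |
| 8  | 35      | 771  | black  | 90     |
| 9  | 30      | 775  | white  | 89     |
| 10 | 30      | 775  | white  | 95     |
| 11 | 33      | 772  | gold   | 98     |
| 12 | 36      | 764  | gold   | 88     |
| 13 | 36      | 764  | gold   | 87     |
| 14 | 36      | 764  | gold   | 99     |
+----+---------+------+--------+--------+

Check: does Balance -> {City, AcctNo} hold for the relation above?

Yes

Balance=30: rows 1, 9, 10 → {City,AcctNo} = (775, white), (775, white), (775, white) ✓
Balance=33: rows 2, 3, 6, 11 → {City,AcctNo} = (772, gold), (772, gold), (772, gold), (772, gold) ✓
Balance=35: rows 4, 7, 8 → {City,AcctNo} = (771, black), (771, black), (771, black) ✓
Balance=36: rows 5, 12, 13, 14 → {City,AcctNo} = (764, gold), (764, gold), (764, gold), (764, gold) ✓
Every Balance value is associated with a single {City, AcctNo} value, so Balance -> {City, AcctNo} holds.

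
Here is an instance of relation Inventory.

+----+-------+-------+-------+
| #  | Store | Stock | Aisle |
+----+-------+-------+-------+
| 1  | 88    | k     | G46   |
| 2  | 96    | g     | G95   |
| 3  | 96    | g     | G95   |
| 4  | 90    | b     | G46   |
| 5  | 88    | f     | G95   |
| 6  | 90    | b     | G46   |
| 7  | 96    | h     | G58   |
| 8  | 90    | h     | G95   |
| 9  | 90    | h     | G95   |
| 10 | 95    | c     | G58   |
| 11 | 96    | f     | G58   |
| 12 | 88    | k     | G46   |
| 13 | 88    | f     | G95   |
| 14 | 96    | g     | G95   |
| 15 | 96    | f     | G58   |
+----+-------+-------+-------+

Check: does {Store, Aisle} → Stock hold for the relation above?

(Store=88, Aisle=G46): rows 1, 12 → Stock = k, k ✓
(Store=96, Aisle=G95): rows 2, 3, 14 → Stock = g, g, g ✓
(Store=90, Aisle=G46): rows 4, 6 → Stock = b, b ✓
(Store=88, Aisle=G95): rows 5, 13 → Stock = f, f ✓
(Store=96, Aisle=G58): rows 7, 11, 15 → Stock takes values {h, f} — violation
(Store=90, Aisle=G95): rows 8, 9 → Stock = h, h ✓
(Store=95, Aisle=G58): row 10 → Stock = c ✓
Two rows agree on {Store, Aisle} but differ on Stock, so {Store, Aisle} → Stock does not hold.

No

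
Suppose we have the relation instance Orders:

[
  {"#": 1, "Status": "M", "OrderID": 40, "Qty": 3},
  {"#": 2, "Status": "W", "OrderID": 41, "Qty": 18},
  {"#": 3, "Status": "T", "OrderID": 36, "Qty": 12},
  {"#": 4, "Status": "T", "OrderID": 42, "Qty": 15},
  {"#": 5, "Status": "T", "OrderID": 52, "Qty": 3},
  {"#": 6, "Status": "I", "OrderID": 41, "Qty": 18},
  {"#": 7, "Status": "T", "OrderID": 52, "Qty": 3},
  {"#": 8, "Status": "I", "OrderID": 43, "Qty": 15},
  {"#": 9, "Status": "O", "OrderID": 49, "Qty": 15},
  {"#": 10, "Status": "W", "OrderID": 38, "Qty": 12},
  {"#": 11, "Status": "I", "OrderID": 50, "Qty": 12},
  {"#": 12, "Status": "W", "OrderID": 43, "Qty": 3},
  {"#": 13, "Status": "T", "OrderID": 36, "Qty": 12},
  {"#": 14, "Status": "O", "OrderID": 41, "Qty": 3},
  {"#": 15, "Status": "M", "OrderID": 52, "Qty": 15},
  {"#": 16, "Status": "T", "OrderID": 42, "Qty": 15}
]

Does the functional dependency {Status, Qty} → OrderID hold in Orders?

(Status=M, Qty=3): row 1 → OrderID = 40 ✓
(Status=W, Qty=18): row 2 → OrderID = 41 ✓
(Status=T, Qty=12): rows 3, 13 → OrderID = 36, 36 ✓
(Status=T, Qty=15): rows 4, 16 → OrderID = 42, 42 ✓
(Status=T, Qty=3): rows 5, 7 → OrderID = 52, 52 ✓
(Status=I, Qty=18): row 6 → OrderID = 41 ✓
(Status=I, Qty=15): row 8 → OrderID = 43 ✓
(Status=O, Qty=15): row 9 → OrderID = 49 ✓
(Status=W, Qty=12): row 10 → OrderID = 38 ✓
(Status=I, Qty=12): row 11 → OrderID = 50 ✓
(Status=W, Qty=3): row 12 → OrderID = 43 ✓
(Status=O, Qty=3): row 14 → OrderID = 41 ✓
(Status=M, Qty=15): row 15 → OrderID = 52 ✓
Every {Status, Qty} value is associated with a single OrderID value, so {Status, Qty} → OrderID holds.

Yes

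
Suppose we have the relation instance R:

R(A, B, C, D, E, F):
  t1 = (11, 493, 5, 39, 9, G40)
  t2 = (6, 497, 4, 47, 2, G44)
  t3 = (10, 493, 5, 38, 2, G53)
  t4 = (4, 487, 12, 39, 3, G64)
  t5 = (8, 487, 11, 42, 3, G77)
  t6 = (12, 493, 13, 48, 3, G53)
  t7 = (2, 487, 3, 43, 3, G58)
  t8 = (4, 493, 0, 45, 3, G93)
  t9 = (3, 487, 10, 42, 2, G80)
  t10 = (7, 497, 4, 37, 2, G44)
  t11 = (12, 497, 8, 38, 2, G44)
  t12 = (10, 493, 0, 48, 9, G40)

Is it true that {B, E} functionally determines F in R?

No

(B=493, E=9): rows 1, 12 → F = G40, G40 ✓
(B=497, E=2): rows 2, 10, 11 → F = G44, G44, G44 ✓
(B=493, E=2): row 3 → F = G53 ✓
(B=487, E=3): rows 4, 5, 7 → F takes values {G64, G77, G58} — violation
(B=493, E=3): rows 6, 8 → F takes values {G53, G93} — violation
(B=487, E=2): row 9 → F = G80 ✓
Two rows agree on {B, E} but differ on F, so {B, E} → F does not hold.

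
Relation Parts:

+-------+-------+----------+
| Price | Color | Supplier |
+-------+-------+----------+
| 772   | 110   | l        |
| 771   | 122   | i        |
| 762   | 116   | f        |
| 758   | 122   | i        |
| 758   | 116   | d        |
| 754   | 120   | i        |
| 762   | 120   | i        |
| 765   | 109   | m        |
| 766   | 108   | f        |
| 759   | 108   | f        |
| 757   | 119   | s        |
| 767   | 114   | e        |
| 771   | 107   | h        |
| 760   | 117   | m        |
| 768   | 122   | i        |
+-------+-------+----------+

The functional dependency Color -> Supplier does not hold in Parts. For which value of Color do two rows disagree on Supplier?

116

Color=110: 1 row → Supplier = l ✓
Color=122: 3 rows → Supplier = i, i, i ✓
Color=116: 2 rows → Supplier takes values {f, d} — violation
Color=120: 2 rows → Supplier = i, i ✓
Color=109: 1 row → Supplier = m ✓
Color=108: 2 rows → Supplier = f, f ✓
Color=119: 1 row → Supplier = s ✓
Color=114: 1 row → Supplier = e ✓
Color=107: 1 row → Supplier = h ✓
Color=117: 1 row → Supplier = m ✓
The only Color value with inconsistent Supplier is Color=116.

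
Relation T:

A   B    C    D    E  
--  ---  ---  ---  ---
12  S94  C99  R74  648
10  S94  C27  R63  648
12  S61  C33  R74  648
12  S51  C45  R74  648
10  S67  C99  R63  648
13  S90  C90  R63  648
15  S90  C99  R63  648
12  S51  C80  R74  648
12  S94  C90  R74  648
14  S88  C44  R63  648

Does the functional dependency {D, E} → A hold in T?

(D=R74, E=648): 5 rows → A = 12, 12, 12, 12, 12 ✓
(D=R63, E=648): 5 rows → A takes values {10, 13, 15, 14} — violation
Two rows agree on {D, E} but differ on A, so {D, E} → A does not hold.

No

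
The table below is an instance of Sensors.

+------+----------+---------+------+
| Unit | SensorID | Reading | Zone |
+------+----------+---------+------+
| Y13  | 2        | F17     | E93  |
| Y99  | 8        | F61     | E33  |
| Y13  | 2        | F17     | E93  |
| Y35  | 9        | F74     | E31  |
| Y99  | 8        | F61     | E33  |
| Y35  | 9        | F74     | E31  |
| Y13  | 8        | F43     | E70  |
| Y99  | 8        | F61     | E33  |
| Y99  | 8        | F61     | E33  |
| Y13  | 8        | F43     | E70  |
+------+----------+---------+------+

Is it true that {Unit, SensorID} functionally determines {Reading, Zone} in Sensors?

Yes

(Unit=Y13, SensorID=2): 2 rows → {Reading,Zone} = (F17, E93), (F17, E93) ✓
(Unit=Y99, SensorID=8): 4 rows → {Reading,Zone} = (F61, E33), (F61, E33), (F61, E33), (F61, E33) ✓
(Unit=Y35, SensorID=9): 2 rows → {Reading,Zone} = (F74, E31), (F74, E31) ✓
(Unit=Y13, SensorID=8): 2 rows → {Reading,Zone} = (F43, E70), (F43, E70) ✓
Every {Unit, SensorID} value is associated with a single {Reading, Zone} value, so {Unit, SensorID} -> {Reading, Zone} holds.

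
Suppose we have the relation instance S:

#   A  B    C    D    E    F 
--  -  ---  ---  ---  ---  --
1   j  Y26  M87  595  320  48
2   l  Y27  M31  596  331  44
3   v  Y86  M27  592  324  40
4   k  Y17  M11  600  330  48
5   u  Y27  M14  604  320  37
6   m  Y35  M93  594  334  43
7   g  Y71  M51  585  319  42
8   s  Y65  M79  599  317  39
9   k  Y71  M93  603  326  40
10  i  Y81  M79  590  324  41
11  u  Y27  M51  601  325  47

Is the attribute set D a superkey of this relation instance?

All 11 rows have distinct D values, so D → (all attributes) holds and D is a superkey.

Yes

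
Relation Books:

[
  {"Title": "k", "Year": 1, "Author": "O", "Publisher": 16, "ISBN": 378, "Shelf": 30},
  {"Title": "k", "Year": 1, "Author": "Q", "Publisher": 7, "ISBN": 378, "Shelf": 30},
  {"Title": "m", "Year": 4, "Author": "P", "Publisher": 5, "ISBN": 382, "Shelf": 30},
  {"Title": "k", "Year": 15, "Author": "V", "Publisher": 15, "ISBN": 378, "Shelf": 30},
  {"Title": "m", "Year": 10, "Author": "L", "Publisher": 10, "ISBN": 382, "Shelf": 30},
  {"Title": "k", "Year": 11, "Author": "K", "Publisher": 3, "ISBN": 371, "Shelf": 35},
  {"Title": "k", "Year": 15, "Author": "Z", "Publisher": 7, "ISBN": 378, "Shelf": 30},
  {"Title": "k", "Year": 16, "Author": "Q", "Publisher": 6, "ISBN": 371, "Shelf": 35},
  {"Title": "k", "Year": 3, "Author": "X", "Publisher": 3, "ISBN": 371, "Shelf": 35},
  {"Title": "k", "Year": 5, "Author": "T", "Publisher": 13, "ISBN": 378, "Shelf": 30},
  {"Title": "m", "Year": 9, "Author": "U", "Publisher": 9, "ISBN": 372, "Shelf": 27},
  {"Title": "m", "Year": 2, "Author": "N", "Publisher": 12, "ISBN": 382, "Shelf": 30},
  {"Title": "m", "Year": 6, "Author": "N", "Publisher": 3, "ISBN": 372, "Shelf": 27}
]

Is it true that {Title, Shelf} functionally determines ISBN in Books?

(Title=k, Shelf=30): 5 rows → ISBN = 378, 378, 378, 378, 378 ✓
(Title=m, Shelf=30): 3 rows → ISBN = 382, 382, 382 ✓
(Title=k, Shelf=35): 3 rows → ISBN = 371, 371, 371 ✓
(Title=m, Shelf=27): 2 rows → ISBN = 372, 372 ✓
Every {Title, Shelf} value is associated with a single ISBN value, so {Title, Shelf} → ISBN holds.

Yes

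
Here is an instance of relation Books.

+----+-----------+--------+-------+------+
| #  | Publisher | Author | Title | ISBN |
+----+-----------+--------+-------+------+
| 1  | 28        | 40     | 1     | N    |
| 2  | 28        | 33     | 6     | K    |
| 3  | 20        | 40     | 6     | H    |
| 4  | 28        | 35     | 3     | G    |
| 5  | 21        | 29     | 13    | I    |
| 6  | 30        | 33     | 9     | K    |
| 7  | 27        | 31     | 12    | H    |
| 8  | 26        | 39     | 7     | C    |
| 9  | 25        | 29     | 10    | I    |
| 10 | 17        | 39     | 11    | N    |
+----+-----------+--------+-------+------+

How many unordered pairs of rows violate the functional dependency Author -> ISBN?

2

Author=40: violating pairs (1,3) — 1 pair.
Author=33: all 2 rows agree on ISBN — 0 pairs.
Author=29: all 2 rows agree on ISBN — 0 pairs.
Author=39: violating pairs (8,10) — 1 pair.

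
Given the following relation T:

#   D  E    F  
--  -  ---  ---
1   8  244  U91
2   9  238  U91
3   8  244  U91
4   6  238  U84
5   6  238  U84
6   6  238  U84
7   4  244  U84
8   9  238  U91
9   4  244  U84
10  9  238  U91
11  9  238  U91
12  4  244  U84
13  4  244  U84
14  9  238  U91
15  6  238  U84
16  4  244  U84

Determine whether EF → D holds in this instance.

(E=244, F=U91): rows 1, 3 → D = 8, 8 ✓
(E=238, F=U91): rows 2, 8, 10, 11, 14 → D = 9, 9, 9, 9, 9 ✓
(E=238, F=U84): rows 4, 5, 6, 15 → D = 6, 6, 6, 6 ✓
(E=244, F=U84): rows 7, 9, 12, 13, 16 → D = 4, 4, 4, 4, 4 ✓
Every EF value is associated with a single D value, so EF → D holds.

Yes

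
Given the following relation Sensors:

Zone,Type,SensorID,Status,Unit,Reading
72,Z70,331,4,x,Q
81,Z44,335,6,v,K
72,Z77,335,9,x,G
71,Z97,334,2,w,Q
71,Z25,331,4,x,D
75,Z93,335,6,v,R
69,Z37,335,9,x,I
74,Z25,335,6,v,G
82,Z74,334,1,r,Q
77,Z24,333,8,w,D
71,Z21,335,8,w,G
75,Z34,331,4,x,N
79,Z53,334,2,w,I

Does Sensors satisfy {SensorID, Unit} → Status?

Yes

(SensorID=331, Unit=x): 3 rows → Status = 4, 4, 4 ✓
(SensorID=335, Unit=v): 3 rows → Status = 6, 6, 6 ✓
(SensorID=335, Unit=x): 2 rows → Status = 9, 9 ✓
(SensorID=334, Unit=w): 2 rows → Status = 2, 2 ✓
(SensorID=334, Unit=r): 1 row → Status = 1 ✓
(SensorID=333, Unit=w): 1 row → Status = 8 ✓
(SensorID=335, Unit=w): 1 row → Status = 8 ✓
Every {SensorID, Unit} value is associated with a single Status value, so {SensorID, Unit} → Status holds.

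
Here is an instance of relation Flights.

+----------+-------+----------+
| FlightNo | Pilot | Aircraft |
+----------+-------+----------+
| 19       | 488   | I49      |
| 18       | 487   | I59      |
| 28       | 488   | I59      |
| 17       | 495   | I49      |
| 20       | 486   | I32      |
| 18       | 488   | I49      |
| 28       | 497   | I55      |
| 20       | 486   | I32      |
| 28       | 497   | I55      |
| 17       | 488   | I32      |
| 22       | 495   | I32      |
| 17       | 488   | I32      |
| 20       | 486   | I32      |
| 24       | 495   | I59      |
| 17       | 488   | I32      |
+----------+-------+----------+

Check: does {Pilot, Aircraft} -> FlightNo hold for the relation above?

(Pilot=488, Aircraft=I49): 2 rows → FlightNo takes values {19, 18} — violation
(Pilot=487, Aircraft=I59): 1 row → FlightNo = 18 ✓
(Pilot=488, Aircraft=I59): 1 row → FlightNo = 28 ✓
(Pilot=495, Aircraft=I49): 1 row → FlightNo = 17 ✓
(Pilot=486, Aircraft=I32): 3 rows → FlightNo = 20, 20, 20 ✓
(Pilot=497, Aircraft=I55): 2 rows → FlightNo = 28, 28 ✓
(Pilot=488, Aircraft=I32): 3 rows → FlightNo = 17, 17, 17 ✓
(Pilot=495, Aircraft=I32): 1 row → FlightNo = 22 ✓
(Pilot=495, Aircraft=I59): 1 row → FlightNo = 24 ✓
Two rows agree on {Pilot, Aircraft} but differ on FlightNo, so {Pilot, Aircraft} -> FlightNo does not hold.

No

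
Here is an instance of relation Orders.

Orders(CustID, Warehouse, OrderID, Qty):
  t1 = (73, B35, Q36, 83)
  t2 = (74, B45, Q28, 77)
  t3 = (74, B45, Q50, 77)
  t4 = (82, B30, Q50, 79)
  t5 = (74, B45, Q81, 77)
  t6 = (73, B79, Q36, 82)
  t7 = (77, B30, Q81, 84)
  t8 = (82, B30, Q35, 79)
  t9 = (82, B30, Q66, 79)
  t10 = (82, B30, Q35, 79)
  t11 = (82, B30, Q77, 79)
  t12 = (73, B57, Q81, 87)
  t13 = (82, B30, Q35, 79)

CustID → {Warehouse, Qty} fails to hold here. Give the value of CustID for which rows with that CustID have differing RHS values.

73

CustID=73: rows 1, 6, 12 → {Warehouse,Qty} takes values {(B35, 83), (B79, 82), (B57, 87)} — violation
CustID=74: rows 2, 3, 5 → {Warehouse,Qty} = (B45, 77), (B45, 77), (B45, 77) ✓
CustID=82: rows 4, 8, 9, 10, 11, 13 → {Warehouse,Qty} = (B30, 79), (B30, 79), (B30, 79), (B30, 79), (B30, 79), (B30, 79) ✓
CustID=77: row 7 → {Warehouse,Qty} = (B30, 84) ✓
The only CustID value with inconsistent RHS is CustID=73.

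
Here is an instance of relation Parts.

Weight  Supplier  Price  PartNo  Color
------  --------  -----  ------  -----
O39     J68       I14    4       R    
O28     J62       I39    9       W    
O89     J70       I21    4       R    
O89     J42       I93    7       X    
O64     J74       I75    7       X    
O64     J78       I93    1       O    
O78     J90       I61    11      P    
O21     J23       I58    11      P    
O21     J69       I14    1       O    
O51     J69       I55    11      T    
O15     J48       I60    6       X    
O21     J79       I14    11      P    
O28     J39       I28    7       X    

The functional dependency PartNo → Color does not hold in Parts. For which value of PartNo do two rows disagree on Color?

PartNo=4: 2 rows → Color = R, R ✓
PartNo=9: 1 row → Color = W ✓
PartNo=7: 3 rows → Color = X, X, X ✓
PartNo=1: 2 rows → Color = O, O ✓
PartNo=11: 4 rows → Color takes values {P, T} — violation
PartNo=6: 1 row → Color = X ✓
The only PartNo value with inconsistent Color is PartNo=11.

11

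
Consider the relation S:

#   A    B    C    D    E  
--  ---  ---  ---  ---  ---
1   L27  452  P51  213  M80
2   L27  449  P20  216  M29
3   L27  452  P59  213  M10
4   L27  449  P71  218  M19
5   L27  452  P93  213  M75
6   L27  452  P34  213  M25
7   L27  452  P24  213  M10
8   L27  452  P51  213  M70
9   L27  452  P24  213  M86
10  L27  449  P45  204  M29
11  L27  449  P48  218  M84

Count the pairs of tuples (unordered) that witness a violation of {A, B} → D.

5

(A=L27, B=452): all 7 rows agree on D — 0 pairs.
(A=L27, B=449): violating pairs (2,4), (2,10), (2,11), (4,10), (10,11) — 5 pairs.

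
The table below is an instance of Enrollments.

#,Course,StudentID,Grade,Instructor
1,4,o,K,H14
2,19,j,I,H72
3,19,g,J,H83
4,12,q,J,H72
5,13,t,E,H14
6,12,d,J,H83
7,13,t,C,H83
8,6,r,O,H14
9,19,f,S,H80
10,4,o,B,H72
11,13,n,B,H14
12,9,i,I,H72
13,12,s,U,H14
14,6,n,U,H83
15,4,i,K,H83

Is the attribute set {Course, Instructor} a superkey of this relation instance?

No

Rows 5 and 11 have the same {Course, Instructor} value (Course=13, Instructor=H14) but are distinct tuples, so {Course, Instructor} does not determine every attribute — not a superkey.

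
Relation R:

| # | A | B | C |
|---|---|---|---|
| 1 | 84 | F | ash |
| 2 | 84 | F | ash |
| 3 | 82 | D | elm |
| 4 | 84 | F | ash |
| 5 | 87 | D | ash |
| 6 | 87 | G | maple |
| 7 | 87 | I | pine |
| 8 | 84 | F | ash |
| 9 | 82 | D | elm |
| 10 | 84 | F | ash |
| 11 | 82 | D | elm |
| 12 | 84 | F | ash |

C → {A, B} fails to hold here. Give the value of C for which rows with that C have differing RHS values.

ash

C=ash: rows 1, 2, 4, 5, 8, 10, 12 → {A,B} takes values {(84, F), (87, D)} — violation
C=elm: rows 3, 9, 11 → {A,B} = (82, D), (82, D), (82, D) ✓
C=maple: row 6 → {A,B} = (87, G) ✓
C=pine: row 7 → {A,B} = (87, I) ✓
The only C value with inconsistent RHS is C=ash.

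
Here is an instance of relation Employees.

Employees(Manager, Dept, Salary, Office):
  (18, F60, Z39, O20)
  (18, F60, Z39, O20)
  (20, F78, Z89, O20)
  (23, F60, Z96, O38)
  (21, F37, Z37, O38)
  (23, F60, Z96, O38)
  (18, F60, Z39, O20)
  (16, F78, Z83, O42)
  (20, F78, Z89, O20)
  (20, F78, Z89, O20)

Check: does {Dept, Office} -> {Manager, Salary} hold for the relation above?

Yes

(Dept=F60, Office=O20): 3 rows → {Manager,Salary} = (18, Z39), (18, Z39), (18, Z39) ✓
(Dept=F78, Office=O20): 3 rows → {Manager,Salary} = (20, Z89), (20, Z89), (20, Z89) ✓
(Dept=F60, Office=O38): 2 rows → {Manager,Salary} = (23, Z96), (23, Z96) ✓
(Dept=F37, Office=O38): 1 row → {Manager,Salary} = (21, Z37) ✓
(Dept=F78, Office=O42): 1 row → {Manager,Salary} = (16, Z83) ✓
Every {Dept, Office} value is associated with a single {Manager, Salary} value, so {Dept, Office} -> {Manager, Salary} holds.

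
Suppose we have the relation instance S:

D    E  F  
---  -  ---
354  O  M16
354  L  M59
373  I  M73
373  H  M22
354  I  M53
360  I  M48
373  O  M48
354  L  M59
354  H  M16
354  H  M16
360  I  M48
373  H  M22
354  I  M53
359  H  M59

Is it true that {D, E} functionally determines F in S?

Yes

(D=354, E=O): 1 row → F = M16 ✓
(D=354, E=L): 2 rows → F = M59, M59 ✓
(D=373, E=I): 1 row → F = M73 ✓
(D=373, E=H): 2 rows → F = M22, M22 ✓
(D=354, E=I): 2 rows → F = M53, M53 ✓
(D=360, E=I): 2 rows → F = M48, M48 ✓
(D=373, E=O): 1 row → F = M48 ✓
(D=354, E=H): 2 rows → F = M16, M16 ✓
(D=359, E=H): 1 row → F = M59 ✓
Every {D, E} value is associated with a single F value, so {D, E} → F holds.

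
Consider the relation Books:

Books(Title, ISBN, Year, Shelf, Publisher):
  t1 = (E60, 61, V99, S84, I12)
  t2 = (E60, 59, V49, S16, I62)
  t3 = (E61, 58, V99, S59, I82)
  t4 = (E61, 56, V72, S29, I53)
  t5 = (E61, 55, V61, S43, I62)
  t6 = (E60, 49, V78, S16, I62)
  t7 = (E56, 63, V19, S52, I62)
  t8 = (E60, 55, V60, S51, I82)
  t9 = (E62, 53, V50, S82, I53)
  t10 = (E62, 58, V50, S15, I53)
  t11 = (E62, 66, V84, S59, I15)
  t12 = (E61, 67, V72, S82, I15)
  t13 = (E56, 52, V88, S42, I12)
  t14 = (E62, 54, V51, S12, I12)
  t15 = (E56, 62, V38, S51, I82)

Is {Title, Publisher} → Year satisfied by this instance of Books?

No

(Title=E60, Publisher=I12): row 1 → Year = V99 ✓
(Title=E60, Publisher=I62): rows 2, 6 → Year takes values {V49, V78} — violation
(Title=E61, Publisher=I82): row 3 → Year = V99 ✓
(Title=E61, Publisher=I53): row 4 → Year = V72 ✓
(Title=E61, Publisher=I62): row 5 → Year = V61 ✓
(Title=E56, Publisher=I62): row 7 → Year = V19 ✓
(Title=E60, Publisher=I82): row 8 → Year = V60 ✓
(Title=E62, Publisher=I53): rows 9, 10 → Year = V50, V50 ✓
(Title=E62, Publisher=I15): row 11 → Year = V84 ✓
(Title=E61, Publisher=I15): row 12 → Year = V72 ✓
(Title=E56, Publisher=I12): row 13 → Year = V88 ✓
(Title=E62, Publisher=I12): row 14 → Year = V51 ✓
(Title=E56, Publisher=I82): row 15 → Year = V38 ✓
Two rows agree on {Title, Publisher} but differ on Year, so {Title, Publisher} → Year does not hold.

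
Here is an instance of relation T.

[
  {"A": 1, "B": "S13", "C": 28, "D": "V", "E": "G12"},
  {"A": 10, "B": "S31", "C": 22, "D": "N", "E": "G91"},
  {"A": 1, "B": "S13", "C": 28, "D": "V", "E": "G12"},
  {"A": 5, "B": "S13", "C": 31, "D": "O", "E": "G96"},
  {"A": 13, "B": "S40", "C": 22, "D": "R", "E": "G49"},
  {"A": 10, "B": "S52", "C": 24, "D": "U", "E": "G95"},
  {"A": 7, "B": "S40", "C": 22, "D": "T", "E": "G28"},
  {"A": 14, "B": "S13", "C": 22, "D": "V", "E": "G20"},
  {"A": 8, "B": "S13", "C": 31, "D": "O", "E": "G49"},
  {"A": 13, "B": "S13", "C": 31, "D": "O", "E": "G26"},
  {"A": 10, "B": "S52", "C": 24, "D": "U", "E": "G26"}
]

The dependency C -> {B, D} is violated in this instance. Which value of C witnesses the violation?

C=28: 2 rows → {B,D} = (S13, V), (S13, V) ✓
C=22: 4 rows → {B,D} takes values {(S31, N), (S40, R), (S40, T), (S13, V)} — violation
C=31: 3 rows → {B,D} = (S13, O), (S13, O), (S13, O) ✓
C=24: 2 rows → {B,D} = (S52, U), (S52, U) ✓
The only C value with inconsistent RHS is C=22.

22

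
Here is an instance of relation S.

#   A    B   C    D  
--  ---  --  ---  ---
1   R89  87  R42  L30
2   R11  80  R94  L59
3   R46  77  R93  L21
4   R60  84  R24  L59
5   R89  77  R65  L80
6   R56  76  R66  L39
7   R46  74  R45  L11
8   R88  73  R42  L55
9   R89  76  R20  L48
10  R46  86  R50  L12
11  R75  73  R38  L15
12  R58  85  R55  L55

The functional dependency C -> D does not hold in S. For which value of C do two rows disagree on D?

C=R42: rows 1, 8 → D takes values {L30, L55} — violation
C=R94: row 2 → D = L59 ✓
C=R93: row 3 → D = L21 ✓
C=R24: row 4 → D = L59 ✓
C=R65: row 5 → D = L80 ✓
C=R66: row 6 → D = L39 ✓
C=R45: row 7 → D = L11 ✓
C=R20: row 9 → D = L48 ✓
C=R50: row 10 → D = L12 ✓
C=R38: row 11 → D = L15 ✓
C=R55: row 12 → D = L55 ✓
The only C value with inconsistent D is C=R42.

R42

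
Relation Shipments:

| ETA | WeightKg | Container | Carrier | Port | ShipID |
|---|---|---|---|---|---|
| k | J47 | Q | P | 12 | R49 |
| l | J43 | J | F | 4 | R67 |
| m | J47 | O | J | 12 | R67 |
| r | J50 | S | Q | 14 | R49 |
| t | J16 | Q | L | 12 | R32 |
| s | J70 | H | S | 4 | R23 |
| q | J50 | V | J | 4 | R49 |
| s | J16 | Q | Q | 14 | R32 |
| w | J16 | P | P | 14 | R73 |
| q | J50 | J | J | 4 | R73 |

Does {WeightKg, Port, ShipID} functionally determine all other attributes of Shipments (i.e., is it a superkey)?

All 10 rows have distinct {WeightKg, Port, ShipID} values, so {WeightKg, Port, ShipID} → (all attributes) holds and {WeightKg, Port, ShipID} is a superkey.

Yes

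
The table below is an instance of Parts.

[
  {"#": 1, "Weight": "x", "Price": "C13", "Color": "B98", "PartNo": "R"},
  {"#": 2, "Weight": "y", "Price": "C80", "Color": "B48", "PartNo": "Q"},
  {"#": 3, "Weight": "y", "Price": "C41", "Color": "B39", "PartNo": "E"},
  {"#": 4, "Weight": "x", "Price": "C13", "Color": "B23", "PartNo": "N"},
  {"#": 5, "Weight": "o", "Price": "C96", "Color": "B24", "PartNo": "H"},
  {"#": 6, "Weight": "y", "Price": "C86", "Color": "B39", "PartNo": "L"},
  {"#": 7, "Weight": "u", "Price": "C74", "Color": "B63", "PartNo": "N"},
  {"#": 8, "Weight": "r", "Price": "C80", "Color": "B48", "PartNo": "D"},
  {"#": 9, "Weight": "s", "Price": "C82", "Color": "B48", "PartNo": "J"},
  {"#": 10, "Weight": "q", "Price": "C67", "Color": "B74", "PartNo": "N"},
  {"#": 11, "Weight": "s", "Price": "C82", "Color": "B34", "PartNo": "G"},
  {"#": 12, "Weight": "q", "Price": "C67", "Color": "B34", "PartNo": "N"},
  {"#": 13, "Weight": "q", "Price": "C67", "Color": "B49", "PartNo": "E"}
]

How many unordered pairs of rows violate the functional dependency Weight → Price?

3

Weight=x: all 2 rows agree on Price — 0 pairs.
Weight=y: violating pairs (2,3), (2,6), (3,6) — 3 pairs.
Weight=s: all 2 rows agree on Price — 0 pairs.
Weight=q: all 3 rows agree on Price — 0 pairs.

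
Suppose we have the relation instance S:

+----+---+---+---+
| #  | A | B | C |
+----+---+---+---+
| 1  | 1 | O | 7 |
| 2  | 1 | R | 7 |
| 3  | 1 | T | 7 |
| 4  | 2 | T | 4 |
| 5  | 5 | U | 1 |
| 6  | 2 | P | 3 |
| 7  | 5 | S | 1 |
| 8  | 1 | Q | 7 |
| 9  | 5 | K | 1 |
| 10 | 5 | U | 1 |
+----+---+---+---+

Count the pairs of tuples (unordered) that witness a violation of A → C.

A=1: all 4 rows agree on C — 0 pairs.
A=2: violating pairs (4,6) — 1 pair.
A=5: all 4 rows agree on C — 0 pairs.

1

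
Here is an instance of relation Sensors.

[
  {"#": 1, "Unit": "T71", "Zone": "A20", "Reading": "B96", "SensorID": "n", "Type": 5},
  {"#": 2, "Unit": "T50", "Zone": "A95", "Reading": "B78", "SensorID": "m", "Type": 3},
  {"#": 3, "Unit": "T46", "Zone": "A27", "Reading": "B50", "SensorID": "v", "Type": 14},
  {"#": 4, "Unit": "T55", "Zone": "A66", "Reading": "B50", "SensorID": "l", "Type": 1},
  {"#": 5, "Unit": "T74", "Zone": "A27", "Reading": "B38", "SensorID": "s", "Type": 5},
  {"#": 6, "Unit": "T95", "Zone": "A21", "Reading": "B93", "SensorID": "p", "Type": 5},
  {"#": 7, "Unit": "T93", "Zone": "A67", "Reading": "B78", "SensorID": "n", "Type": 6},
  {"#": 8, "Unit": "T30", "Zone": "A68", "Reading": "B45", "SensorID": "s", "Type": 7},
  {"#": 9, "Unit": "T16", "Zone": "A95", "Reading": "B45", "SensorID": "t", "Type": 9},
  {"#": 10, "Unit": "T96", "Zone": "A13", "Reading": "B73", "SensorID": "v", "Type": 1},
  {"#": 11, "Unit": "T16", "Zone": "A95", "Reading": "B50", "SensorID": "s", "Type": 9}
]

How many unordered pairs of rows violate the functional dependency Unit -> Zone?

Unit=T16: all 2 rows agree on Zone — 0 pairs.

0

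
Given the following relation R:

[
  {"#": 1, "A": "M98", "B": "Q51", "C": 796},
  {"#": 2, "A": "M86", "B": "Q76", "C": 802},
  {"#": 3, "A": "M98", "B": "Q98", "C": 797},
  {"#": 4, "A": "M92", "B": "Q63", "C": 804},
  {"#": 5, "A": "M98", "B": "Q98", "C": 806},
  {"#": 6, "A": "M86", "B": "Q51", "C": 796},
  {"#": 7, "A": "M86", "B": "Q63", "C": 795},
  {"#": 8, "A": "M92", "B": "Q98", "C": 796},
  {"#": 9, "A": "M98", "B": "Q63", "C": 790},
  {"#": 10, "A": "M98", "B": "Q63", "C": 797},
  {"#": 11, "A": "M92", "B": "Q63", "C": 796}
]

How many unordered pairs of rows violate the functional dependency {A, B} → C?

3

(A=M98, B=Q98): violating pairs (3,5) — 1 pair.
(A=M92, B=Q63): violating pairs (4,11) — 1 pair.
(A=M98, B=Q63): violating pairs (9,10) — 1 pair.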